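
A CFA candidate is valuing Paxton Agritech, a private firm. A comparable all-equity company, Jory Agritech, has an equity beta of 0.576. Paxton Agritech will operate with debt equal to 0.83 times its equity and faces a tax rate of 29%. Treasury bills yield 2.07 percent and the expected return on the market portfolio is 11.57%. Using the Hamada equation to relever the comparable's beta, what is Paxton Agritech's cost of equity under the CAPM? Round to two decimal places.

β_L = β_U × [1 + (1 − t)(D/E)] = 0.576 × [1 + (1 − 0.29) × 0.83]
    = 0.576 × [1 + 0.71 × 0.83] = 0.576 × 1.5893 = 0.9154
MRP = 11.57% − 2.07% = 9.50%
E(R) = R_f + β_L × MRP = 2.07% + 0.9154 × 9.50% = 10.77%

10.77%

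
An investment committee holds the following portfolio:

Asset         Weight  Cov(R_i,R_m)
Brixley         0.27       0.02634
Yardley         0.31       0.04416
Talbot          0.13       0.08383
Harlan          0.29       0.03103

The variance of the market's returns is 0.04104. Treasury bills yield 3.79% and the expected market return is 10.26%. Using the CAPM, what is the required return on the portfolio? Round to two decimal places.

10.21%

β_Brixley = 0.02634 / 0.04104 = 0.6418
β_Yardley = 0.04416 / 0.04104 = 1.0760
β_Talbot = 0.08383 / 0.04104 = 2.0426
β_Harlan = 0.03103 / 0.04104 = 0.7561
β_P = Σ w_i β_i = 0.27×0.6418 + 0.31×1.0760 + 0.13×2.0426 + 0.29×0.7561 = 0.9917
MRP = 10.26% − 3.79% = 6.47%
E(R_P) = R_f + β_P × MRP = 3.79% + 0.9917 × 6.47% = 10.21%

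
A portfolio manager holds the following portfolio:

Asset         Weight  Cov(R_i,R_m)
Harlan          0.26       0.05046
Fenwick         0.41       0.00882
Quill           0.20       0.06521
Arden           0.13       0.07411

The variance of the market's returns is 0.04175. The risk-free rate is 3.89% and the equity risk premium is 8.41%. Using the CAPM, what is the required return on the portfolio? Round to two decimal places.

11.83%

β_Harlan = 0.05046 / 0.04175 = 1.2086
β_Fenwick = 0.00882 / 0.04175 = 0.2113
β_Quill = 0.06521 / 0.04175 = 1.5619
β_Arden = 0.07411 / 0.04175 = 1.7751
β_P = Σ w_i β_i = 0.26×1.2086 + 0.41×0.2113 + 0.20×1.5619 + 0.13×1.7751 = 0.9440
E(R_P) = R_f + β_P × MRP = 3.89% + 0.9440 × 8.41% = 11.83%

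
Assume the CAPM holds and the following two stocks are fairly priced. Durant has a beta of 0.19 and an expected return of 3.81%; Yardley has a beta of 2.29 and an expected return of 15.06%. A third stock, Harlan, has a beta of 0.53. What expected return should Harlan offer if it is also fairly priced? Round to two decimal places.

5.63%

MRP (SML slope) = (15.06% − 3.81%) / (2.29 − 0.19) = 11.25% / 2.10 = 5.3571%
R_f (intercept) = 3.81% − 0.19 × 5.3571% = 2.7922%
E(R_Harlan) = R_f + β × MRP = 2.7922% + 0.53 × 5.3571% = 5.63%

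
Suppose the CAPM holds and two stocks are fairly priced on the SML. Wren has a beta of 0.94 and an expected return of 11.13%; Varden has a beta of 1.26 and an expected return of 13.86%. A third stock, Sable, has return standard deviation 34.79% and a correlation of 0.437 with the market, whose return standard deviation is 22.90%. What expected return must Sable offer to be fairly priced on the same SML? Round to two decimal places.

8.77%

MRP = (13.86% − 11.13%) / (1.26 − 0.94) = 8.5313%
R_f = 11.13% − 0.94 × 8.5313% = 3.1106%
β_Sable = ρ·σ_i/σ_m = 0.437 × 34.79 / 22.90 = 0.6639
E(R_Sable) = R_f + β × MRP = 3.1106% + 0.6639 × 8.5313% = 8.77%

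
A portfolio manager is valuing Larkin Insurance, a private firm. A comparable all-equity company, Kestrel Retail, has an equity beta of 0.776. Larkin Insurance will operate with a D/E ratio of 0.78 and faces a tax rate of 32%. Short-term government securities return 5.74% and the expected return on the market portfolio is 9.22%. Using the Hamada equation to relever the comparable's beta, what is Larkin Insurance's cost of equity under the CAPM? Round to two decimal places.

9.87%

β_L = β_U × [1 + (1 − t)(D/E)] = 0.776 × [1 + (1 − 0.32) × 0.78]
    = 0.776 × [1 + 0.68 × 0.78] = 0.776 × 1.5304 = 1.1876
MRP = 9.22% − 5.74% = 3.48%
E(R) = R_f + β_L × MRP = 5.74% + 1.1876 × 3.48% = 9.87%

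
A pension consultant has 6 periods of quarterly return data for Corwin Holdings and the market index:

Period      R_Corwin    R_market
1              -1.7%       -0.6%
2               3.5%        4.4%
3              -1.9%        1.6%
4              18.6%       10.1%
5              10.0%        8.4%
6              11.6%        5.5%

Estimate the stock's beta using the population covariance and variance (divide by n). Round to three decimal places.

Mean R_i = (-1.7 + 3.5 − 1.9 + 18.6 + 10.0 + 11.6) / 6 = 6.6833%
Mean R_m = (-0.6 + 4.4 + 1.6 + 10.1 + 8.4 + 5.5) / 6 = 4.9000%
Σ(R_i − R̄_i)(R_m − R̄_m) = 152.5500  ⇒  Cov = 152.5500 / 6 = 25.4250
Σ(R_m − R̄_m)² = 81.0400  ⇒  Var(R_m) = 81.0400 / 6 = 13.5067
β = Cov / Var(R_m) = 25.4250 / 13.5067 = 1.8824

1.882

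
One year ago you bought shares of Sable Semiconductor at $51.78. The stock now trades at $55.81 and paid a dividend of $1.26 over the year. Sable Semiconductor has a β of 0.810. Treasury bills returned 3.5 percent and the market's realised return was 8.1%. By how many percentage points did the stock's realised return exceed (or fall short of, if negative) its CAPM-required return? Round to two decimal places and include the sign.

Realised HPR = (P1 + D1 − P0) / P0 = (55.81 + 1.26 − 51.78) / 51.78 = 5.29 / 51.78 = 10.2163%
MRP = 8.1% − 3.5% = 4.60%
CAPM required = R_f + β·MRP = 3.5% + 0.810 × 4.6% = 7.2260%
α = realised − required = 10.2163% − 7.2260% = +2.99%

+2.99%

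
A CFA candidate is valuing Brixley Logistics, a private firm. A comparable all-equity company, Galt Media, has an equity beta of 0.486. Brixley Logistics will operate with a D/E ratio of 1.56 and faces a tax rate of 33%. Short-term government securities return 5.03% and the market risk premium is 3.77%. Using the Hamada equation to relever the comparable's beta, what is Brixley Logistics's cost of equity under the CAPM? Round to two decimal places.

8.78%

β_L = β_U × [1 + (1 − t)(D/E)] = 0.486 × [1 + (1 − 0.33) × 1.56]
    = 0.486 × [1 + 0.67 × 1.56] = 0.486 × 2.0452 = 0.9940
E(R) = R_f + β_L × MRP = 5.03% + 0.9940 × 3.77% = 8.78%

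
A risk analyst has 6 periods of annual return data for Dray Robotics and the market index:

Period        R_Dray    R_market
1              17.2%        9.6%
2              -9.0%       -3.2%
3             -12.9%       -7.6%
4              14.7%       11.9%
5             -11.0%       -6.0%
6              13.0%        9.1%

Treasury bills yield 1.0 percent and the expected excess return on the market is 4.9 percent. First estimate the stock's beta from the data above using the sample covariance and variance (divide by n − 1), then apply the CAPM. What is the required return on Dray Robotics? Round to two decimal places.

Mean R_i = (17.2 − 9.0 − 12.9 + 14.7 − 11.0 + 13.0) / 6 = 2.0000%
Mean R_m = (9.6 − 3.2 − 7.6 + 11.9 − 6.0 + 9.1) / 6 = 2.3000%
Σ(R_i − R̄_i)(R_m − R̄_m) = 623.5900  ⇒  Cov = 623.5900 / 5 = 124.7180
Σ(R_m − R̄_m)² = 388.8400  ⇒  Var(R_m) = 388.8400 / 5 = 77.7680
β = Cov / Var(R_m) = 124.7180 / 77.7680 = 1.6037
E(R) = R_f + β × MRP = 1.0% + 1.6037 × 4.9% = 8.86%

8.86%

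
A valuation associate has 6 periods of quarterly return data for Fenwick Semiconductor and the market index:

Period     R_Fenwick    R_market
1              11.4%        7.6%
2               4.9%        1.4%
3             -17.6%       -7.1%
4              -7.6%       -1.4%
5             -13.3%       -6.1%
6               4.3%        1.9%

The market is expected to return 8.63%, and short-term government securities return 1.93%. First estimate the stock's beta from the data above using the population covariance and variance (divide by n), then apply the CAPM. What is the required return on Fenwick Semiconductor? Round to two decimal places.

Mean R_i = (11.4 + 4.9 − 17.6 − 7.6 − 13.3 + 4.3) / 6 = -2.9833%
Mean R_m = (7.6 + 1.4 − 7.1 − 1.4 − 6.1 + 1.9) / 6 = -0.6167%
Σ(R_i − R̄_i)(R_m − R̄_m) = 307.3617  ⇒  Cov = 307.3617 / 6 = 51.2270
Σ(R_m − R̄_m)² = 150.6283  ⇒  Var(R_m) = 150.6283 / 6 = 25.1047
β = Cov / Var(R_m) = 51.2270 / 25.1047 = 2.0405
MRP = 8.63% − 1.93% = 6.70%
E(R) = R_f + β × MRP = 1.93% + 2.0405 × 6.70% = 15.60%

15.60%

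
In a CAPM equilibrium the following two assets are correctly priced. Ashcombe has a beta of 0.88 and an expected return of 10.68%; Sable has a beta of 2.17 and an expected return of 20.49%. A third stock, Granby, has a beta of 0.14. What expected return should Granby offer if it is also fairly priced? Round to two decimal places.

MRP (SML slope) = (20.49% − 10.68%) / (2.17 − 0.88) = 9.81% / 1.29 = 7.6047%
R_f (intercept) = 10.68% − 0.88 × 7.6047% = 3.9879%
E(R_Granby) = R_f + β × MRP = 3.9879% + 0.14 × 7.6047% = 5.05%

5.05%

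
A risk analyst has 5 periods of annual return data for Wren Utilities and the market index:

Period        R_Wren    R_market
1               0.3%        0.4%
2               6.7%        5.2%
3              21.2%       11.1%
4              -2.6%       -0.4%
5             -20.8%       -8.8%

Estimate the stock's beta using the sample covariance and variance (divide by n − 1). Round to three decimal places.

Mean R_i = (0.3 + 6.7 + 21.2 − 2.6 − 20.8) / 5 = 0.9600%
Mean R_m = (0.4 + 5.2 + 11.1 − 0.4 − 8.8) / 5 = 1.5000%
Σ(R_i − R̄_i)(R_m − R̄_m) = 447.1600  ⇒  Cov = 447.1600 / 4 = 111.7900
Σ(R_m − R̄_m)² = 216.7600  ⇒  Var(R_m) = 216.7600 / 4 = 54.1900
β = Cov / Var(R_m) = 111.7900 / 54.1900 = 2.0629

2.063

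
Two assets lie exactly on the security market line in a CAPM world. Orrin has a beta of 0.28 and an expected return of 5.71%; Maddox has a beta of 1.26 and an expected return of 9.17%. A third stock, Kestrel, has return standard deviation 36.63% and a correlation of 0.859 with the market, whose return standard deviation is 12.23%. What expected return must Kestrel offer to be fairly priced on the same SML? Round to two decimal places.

13.80%

MRP = (9.17% − 5.71%) / (1.26 − 0.28) = 3.5306%
R_f = 5.71% − 0.28 × 3.5306% = 4.7214%
β_Kestrel = ρ·σ_i/σ_m = 0.859 × 36.63 / 12.23 = 2.5728
E(R_Kestrel) = R_f + β × MRP = 4.7214% + 2.5728 × 3.5306% = 13.80%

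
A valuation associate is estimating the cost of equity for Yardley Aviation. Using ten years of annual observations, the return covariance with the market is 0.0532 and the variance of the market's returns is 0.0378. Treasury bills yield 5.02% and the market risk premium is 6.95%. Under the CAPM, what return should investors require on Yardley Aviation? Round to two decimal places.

14.80%

β = Cov(R_i, R_m) / Var(R_m) = 0.0532 / 0.0378 = 1.4074
E(R) = R_f + β × MRP = 5.02% + 1.4074 × 6.95% = 14.80%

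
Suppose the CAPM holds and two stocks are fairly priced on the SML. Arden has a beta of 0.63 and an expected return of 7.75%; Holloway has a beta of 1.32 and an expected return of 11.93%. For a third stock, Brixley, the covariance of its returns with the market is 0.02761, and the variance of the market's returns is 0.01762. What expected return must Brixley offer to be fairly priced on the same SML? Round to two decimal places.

MRP = (11.93% − 7.75%) / (1.32 − 0.63) = 6.0580%
R_f = 7.75% − 0.63 × 6.0580% = 3.9335%
β_Brixley = Cov / Var(R_m) = 0.02761 / 0.01762 = 1.5670
E(R_Brixley) = R_f + β × MRP = 3.9335% + 1.5670 × 6.0580% = 13.43%

13.43%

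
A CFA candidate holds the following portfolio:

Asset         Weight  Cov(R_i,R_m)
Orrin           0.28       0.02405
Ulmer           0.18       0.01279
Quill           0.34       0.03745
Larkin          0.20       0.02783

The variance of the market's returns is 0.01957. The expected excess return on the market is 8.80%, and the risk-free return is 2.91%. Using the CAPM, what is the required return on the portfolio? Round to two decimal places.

15.20%

β_Orrin = 0.02405 / 0.01957 = 1.2289
β_Ulmer = 0.01279 / 0.01957 = 0.6536
β_Quill = 0.03745 / 0.01957 = 1.9136
β_Larkin = 0.02783 / 0.01957 = 1.4221
β_P = Σ w_i β_i = 0.28×1.2289 + 0.18×0.6536 + 0.34×1.9136 + 0.20×1.4221 = 1.3968
E(R_P) = R_f + β_P × MRP = 2.91% + 1.3968 × 8.80% = 15.20%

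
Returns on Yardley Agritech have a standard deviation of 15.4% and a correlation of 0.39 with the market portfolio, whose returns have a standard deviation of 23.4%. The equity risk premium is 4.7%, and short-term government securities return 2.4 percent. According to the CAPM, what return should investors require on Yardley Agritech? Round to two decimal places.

3.61%

β = ρ × σ_i / σ_m = 0.39 × 15.4% / 23.4% = 0.2567
E(R) = 2.4% + 0.2567 × 4.7% = 3.61%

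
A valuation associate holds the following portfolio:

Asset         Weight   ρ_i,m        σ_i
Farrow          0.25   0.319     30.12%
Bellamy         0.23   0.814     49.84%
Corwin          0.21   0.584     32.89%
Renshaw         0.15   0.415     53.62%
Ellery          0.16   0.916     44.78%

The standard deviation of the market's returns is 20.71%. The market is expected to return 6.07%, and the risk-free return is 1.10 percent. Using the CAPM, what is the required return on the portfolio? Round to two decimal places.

β_Farrow = 0.319 × 30.12% / 20.71% = 0.4639
β_Bellamy = 0.814 × 49.84% / 20.71% = 1.9589
β_Corwin = 0.584 × 32.89% / 20.71% = 0.9275
β_Renshaw = 0.415 × 53.62% / 20.71% = 1.0745
β_Ellery = 0.916 × 44.78% / 20.71% = 1.9806
β_P = Σ w_i β_i = 0.25×0.4639 + 0.23×1.9589 + 0.21×0.9275 + 0.15×1.0745 + 0.16×1.9806 = 1.2394
MRP = 6.07% − 1.10% = 4.97%
E(R_P) = R_f + β_P × MRP = 1.10% + 1.2394 × 4.97% = 7.26%

7.26%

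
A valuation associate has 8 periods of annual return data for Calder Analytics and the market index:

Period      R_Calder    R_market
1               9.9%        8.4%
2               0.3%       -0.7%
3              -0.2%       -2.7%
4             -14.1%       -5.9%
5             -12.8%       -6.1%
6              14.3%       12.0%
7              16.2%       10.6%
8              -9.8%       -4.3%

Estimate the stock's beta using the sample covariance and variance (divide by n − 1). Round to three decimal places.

1.527

Mean R_i = (9.9 + 0.3 − 0.2 − 14.1 − 12.8 + 14.3 + 16.2 − 9.8) / 8 = 0.4750%
Mean R_m = (8.4 − 0.7 − 2.7 − 5.9 − 6.1 + 12.0 + 10.6 − 4.3) / 8 = 1.4125%
Σ(R_i − R̄_i)(R_m − R̄_m) = 624.8525  ⇒  Cov = 624.8525 / 7 = 89.2646
Σ(R_m − R̄_m)² = 409.2488  ⇒  Var(R_m) = 409.2488 / 7 = 58.4641
β = Cov / Var(R_m) = 89.2646 / 58.4641 = 1.5268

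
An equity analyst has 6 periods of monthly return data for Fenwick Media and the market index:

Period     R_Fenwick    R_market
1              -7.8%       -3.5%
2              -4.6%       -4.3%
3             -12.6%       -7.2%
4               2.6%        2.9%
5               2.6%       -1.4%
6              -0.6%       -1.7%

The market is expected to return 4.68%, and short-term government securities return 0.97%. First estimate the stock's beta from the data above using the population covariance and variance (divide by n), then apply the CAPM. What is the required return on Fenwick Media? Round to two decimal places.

6.86%

Mean R_i = (-7.8 − 4.6 − 12.6 + 2.6 + 2.6 − 0.6) / 6 = -3.4000%
Mean R_m = (-3.5 − 4.3 − 7.2 + 2.9 − 1.4 − 1.7) / 6 = -2.5333%
Σ(R_i − R̄_i)(R_m − R̄_m) = 91.0400  ⇒  Cov = 91.0400 / 6 = 15.1733
Σ(R_m − R̄_m)² = 57.3333  ⇒  Var(R_m) = 57.3333 / 6 = 9.5556
β = Cov / Var(R_m) = 15.1733 / 9.5556 = 1.5879
MRP = 4.68% − 0.97% = 3.71%
E(R) = R_f + β × MRP = 0.97% + 1.5879 × 3.71% = 6.86%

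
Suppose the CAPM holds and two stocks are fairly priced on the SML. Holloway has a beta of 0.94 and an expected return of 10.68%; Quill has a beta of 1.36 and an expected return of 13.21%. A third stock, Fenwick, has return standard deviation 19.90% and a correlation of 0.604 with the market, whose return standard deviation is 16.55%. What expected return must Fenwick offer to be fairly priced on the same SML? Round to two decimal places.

MRP = (13.21% − 10.68%) / (1.36 − 0.94) = 6.0238%
R_f = 10.68% − 0.94 × 6.0238% = 5.0176%
β_Fenwick = ρ·σ_i/σ_m = 0.604 × 19.90 / 16.55 = 0.7263
E(R_Fenwick) = R_f + β × MRP = 5.0176% + 0.7263 × 6.0238% = 9.39%

9.39%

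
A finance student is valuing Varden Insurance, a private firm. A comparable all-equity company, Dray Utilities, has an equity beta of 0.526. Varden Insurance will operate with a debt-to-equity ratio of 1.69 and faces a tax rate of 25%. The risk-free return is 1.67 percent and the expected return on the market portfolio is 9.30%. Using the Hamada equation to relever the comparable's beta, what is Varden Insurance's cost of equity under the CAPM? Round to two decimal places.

10.77%

β_L = β_U × [1 + (1 − t)(D/E)] = 0.526 × [1 + (1 − 0.25) × 1.69]
    = 0.526 × [1 + 0.75 × 1.69] = 0.526 × 2.2675 = 1.1927
MRP = 9.30% − 1.67% = 7.63%
E(R) = R_f + β_L × MRP = 1.67% + 1.1927 × 7.63% = 10.77%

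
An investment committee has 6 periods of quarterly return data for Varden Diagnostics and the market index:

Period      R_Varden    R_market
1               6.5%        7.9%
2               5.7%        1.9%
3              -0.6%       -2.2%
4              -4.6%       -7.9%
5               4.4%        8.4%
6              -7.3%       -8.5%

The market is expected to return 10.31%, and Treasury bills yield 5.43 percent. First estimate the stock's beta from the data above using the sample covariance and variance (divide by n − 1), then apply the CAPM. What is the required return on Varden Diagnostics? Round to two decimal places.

8.95%

Mean R_i = (6.5 + 5.7 − 0.6 − 4.6 + 4.4 − 7.3) / 6 = 0.6833%
Mean R_m = (7.9 + 1.9 − 2.2 − 7.9 + 8.4 − 8.5) / 6 = -0.0667%
Σ(R_i − R̄_i)(R_m − R̄_m) = 199.1233  ⇒  Cov = 199.1233 / 5 = 39.8247
Σ(R_m − R̄_m)² = 276.0533  ⇒  Var(R_m) = 276.0533 / 5 = 55.2107
β = Cov / Var(R_m) = 39.8247 / 55.2107 = 0.7213
MRP = 10.31% − 5.43% = 4.88%
E(R) = R_f + β × MRP = 5.43% + 0.7213 × 4.88% = 8.95%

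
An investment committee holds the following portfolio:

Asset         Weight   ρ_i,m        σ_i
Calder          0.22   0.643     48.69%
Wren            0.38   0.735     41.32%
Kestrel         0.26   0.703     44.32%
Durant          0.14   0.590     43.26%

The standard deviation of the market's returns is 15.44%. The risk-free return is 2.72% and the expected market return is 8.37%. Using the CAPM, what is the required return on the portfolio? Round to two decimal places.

β_Calder = 0.643 × 48.69% / 15.44% = 2.0277
β_Wren = 0.735 × 41.32% / 15.44% = 1.9670
β_Kestrel = 0.703 × 44.32% / 15.44% = 2.0179
β_Durant = 0.590 × 43.26% / 15.44% = 1.6531
β_P = Σ w_i β_i = 0.22×2.0277 + 0.38×1.9670 + 0.26×2.0179 + 0.14×1.6531 = 1.9496
MRP = 8.37% − 2.72% = 5.65%
E(R_P) = R_f + β_P × MRP = 2.72% + 1.9496 × 5.65% = 13.74%

13.74%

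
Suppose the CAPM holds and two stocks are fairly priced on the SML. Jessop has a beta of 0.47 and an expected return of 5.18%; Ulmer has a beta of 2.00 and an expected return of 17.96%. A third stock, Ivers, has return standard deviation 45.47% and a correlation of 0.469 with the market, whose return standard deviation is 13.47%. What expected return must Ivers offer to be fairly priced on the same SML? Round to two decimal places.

14.48%

MRP = (17.96% − 5.18%) / (2.00 − 0.47) = 8.3529%
R_f = 5.18% − 0.47 × 8.3529% = 1.2541%
β_Ivers = ρ·σ_i/σ_m = 0.469 × 45.47 / 13.47 = 1.5832
E(R_Ivers) = R_f + β × MRP = 1.2541% + 1.5832 × 8.3529% = 14.48%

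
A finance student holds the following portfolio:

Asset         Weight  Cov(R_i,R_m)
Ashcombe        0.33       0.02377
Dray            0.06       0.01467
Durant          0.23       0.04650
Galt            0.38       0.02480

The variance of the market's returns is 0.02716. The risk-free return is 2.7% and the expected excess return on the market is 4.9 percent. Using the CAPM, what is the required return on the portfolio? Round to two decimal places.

7.90%

β_Ashcombe = 0.02377 / 0.02716 = 0.8752
β_Dray = 0.01467 / 0.02716 = 0.5401
β_Durant = 0.04650 / 0.02716 = 1.7121
β_Galt = 0.02480 / 0.02716 = 0.9131
β_P = Σ w_i β_i = 0.33×0.8752 + 0.06×0.5401 + 0.23×1.7121 + 0.38×0.9131 = 1.0620
E(R_P) = R_f + β_P × MRP = 2.7% + 1.0620 × 4.9% = 7.90%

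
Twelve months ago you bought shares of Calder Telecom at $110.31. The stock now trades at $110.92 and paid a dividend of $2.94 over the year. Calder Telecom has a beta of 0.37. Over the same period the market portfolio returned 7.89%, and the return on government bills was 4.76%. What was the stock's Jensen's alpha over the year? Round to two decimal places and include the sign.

Realised HPR = (P1 + D1 − P0) / P0 = (110.92 + 2.94 − 110.31) / 110.31 = 3.55 / 110.31 = 3.2182%
MRP = 7.89% − 4.76% = 3.13%
CAPM required = R_f + β·MRP = 4.76% + 0.37 × 3.13% = 5.9181%
α = realised − required = 3.2182% − 5.9181% = -2.70%

-2.70%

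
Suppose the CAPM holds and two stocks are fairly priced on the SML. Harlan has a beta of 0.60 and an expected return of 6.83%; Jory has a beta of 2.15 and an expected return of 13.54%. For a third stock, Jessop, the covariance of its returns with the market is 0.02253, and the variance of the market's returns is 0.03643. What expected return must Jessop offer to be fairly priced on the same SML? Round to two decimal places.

6.91%

MRP = (13.54% − 6.83%) / (2.15 − 0.60) = 4.3290%
R_f = 6.83% − 0.60 × 4.3290% = 4.2326%
β_Jessop = Cov / Var(R_m) = 0.02253 / 0.03643 = 0.6184
E(R_Jessop) = R_f + β × MRP = 4.2326% + 0.6184 × 4.3290% = 6.91%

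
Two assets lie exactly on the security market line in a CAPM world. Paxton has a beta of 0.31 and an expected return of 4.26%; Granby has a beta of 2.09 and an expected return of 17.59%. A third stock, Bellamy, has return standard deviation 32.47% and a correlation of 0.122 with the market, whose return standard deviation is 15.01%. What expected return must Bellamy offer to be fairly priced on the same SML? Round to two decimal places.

MRP = (17.59% − 4.26%) / (2.09 − 0.31) = 7.4888%
R_f = 4.26% − 0.31 × 7.4888% = 1.9385%
β_Bellamy = ρ·σ_i/σ_m = 0.122 × 32.47 / 15.01 = 0.2639
E(R_Bellamy) = R_f + β × MRP = 1.9385% + 0.2639 × 7.4888% = 3.91%

3.91%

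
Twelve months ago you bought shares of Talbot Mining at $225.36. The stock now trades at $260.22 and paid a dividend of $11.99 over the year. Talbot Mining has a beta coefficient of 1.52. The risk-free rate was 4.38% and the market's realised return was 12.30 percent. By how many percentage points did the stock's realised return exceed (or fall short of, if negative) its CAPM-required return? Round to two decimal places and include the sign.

+4.37%

Realised HPR = (P1 + D1 − P0) / P0 = (260.22 + 11.99 − 225.36) / 225.36 = 46.85 / 225.36 = 20.7890%
MRP = 12.30% − 4.38% = 7.92%
CAPM required = R_f + β·MRP = 4.38% + 1.52 × 7.92% = 16.4184%
α = realised − required = 20.7890% − 16.4184% = +4.37%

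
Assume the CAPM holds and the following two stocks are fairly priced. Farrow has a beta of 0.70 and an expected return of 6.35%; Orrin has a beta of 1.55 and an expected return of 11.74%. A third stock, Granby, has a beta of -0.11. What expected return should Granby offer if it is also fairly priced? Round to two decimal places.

MRP (SML slope) = (11.74% − 6.35%) / (1.55 − 0.70) = 5.39% / 0.85 = 6.3412%
R_f (intercept) = 6.35% − 0.70 × 6.3412% = 1.9112%
E(R_Granby) = R_f + β × MRP = 1.9112% + -0.11 × 6.3412% = 1.21%

1.21%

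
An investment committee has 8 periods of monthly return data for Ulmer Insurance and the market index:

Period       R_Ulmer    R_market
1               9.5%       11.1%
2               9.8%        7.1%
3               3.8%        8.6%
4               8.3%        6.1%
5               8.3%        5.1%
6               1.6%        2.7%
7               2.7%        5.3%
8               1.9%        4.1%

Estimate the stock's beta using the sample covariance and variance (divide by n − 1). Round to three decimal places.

Mean R_i = (9.5 + 9.8 + 3.8 + 8.3 + 8.3 + 1.6 + 2.7 + 1.9) / 8 = 5.7375%
Mean R_m = (11.1 + 7.1 + 8.6 + 6.1 + 5.1 + 2.7 + 5.3 + 4.1) / 8 = 6.2625%
Σ(R_i − R̄_i)(R_m − R̄_m) = 39.6413  ⇒  Cov = 39.6413 / 7 = 5.6630
Σ(R_m − R̄_m)² = 49.2388  ⇒  Var(R_m) = 49.2388 / 7 = 7.0341
β = Cov / Var(R_m) = 5.6630 / 7.0341 = 0.8051

0.805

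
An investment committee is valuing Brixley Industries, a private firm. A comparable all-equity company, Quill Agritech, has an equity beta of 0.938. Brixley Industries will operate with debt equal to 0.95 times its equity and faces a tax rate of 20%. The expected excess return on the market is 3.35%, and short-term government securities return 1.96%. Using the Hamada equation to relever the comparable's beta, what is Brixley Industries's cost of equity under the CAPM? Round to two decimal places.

7.49%

β_L = β_U × [1 + (1 − t)(D/E)] = 0.938 × [1 + (1 − 0.20) × 0.95]
    = 0.938 × [1 + 0.80 × 0.95] = 0.938 × 1.7600 = 1.6509
E(R) = R_f + β_L × MRP = 1.96% + 1.6509 × 3.35% = 7.49%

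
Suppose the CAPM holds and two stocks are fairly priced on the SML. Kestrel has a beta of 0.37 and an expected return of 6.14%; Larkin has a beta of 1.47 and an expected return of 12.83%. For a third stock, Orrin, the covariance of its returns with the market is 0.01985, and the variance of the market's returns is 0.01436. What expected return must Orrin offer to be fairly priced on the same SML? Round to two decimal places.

12.30%

MRP = (12.83% − 6.14%) / (1.47 − 0.37) = 6.0818%
R_f = 6.14% − 0.37 × 6.0818% = 3.8897%
β_Orrin = Cov / Var(R_m) = 0.01985 / 0.01436 = 1.3823
E(R_Orrin) = R_f + β × MRP = 3.8897% + 1.3823 × 6.0818% = 12.30%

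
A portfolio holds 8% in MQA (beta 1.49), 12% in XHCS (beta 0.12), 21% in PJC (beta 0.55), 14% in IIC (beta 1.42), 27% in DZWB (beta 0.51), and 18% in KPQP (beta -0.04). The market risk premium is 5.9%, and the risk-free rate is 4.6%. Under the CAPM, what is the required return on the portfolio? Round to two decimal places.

8.01%

β_P = Σ w_i β_i = 0.08×1.49 + 0.12×0.12 + 0.21×0.55 + 0.14×1.42 + 0.27×0.51 + 0.18×-0.04 = 0.5784
E(R_P) = R_f + β_P × MRP = 4.6% + 0.5784 × 5.9% = 8.01%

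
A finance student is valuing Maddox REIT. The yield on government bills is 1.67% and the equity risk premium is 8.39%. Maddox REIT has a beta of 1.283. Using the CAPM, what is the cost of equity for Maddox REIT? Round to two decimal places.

E(R) = R_f + β × MRP = 1.67% + 1.283 × 8.39% = 12.43%

12.43%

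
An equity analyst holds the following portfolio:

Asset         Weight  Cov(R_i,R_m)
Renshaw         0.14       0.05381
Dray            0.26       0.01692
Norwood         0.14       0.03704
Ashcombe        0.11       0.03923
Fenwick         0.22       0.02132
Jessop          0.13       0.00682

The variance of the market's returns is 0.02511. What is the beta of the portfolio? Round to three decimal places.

β_Renshaw = 0.05381 / 0.02511 = 2.1430
β_Dray = 0.01692 / 0.02511 = 0.6738
β_Norwood = 0.03704 / 0.02511 = 1.4751
β_Ashcombe = 0.03923 / 0.02511 = 1.5623
β_Fenwick = 0.02132 / 0.02511 = 0.8491
β_Jessop = 0.00682 / 0.02511 = 0.2716
β_P = Σ w_i β_i = 0.14×2.1430 + 0.26×0.6738 + 0.14×1.4751 + 0.11×1.5623 + 0.22×0.8491 + 0.13×0.2716 = 1.0757

1.076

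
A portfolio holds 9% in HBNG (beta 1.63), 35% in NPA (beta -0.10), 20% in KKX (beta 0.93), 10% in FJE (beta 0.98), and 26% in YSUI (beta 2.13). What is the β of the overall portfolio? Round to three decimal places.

0.950

β_P = Σ w_i β_i = 0.09×1.63 + 0.35×-0.10 + 0.20×0.93 + 0.10×0.98 + 0.26×2.13 = 0.9495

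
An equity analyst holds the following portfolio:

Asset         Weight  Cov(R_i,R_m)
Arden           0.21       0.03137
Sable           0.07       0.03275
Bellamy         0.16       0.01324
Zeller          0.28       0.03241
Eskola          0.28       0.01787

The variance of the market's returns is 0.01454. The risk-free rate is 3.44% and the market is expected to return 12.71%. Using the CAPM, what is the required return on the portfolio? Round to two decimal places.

β_Arden = 0.03137 / 0.01454 = 2.1575
β_Sable = 0.03275 / 0.01454 = 2.2524
β_Bellamy = 0.01324 / 0.01454 = 0.9106
β_Zeller = 0.03241 / 0.01454 = 2.2290
β_Eskola = 0.01787 / 0.01454 = 1.2290
β_P = Σ w_i β_i = 0.21×2.1575 + 0.07×2.2524 + 0.16×0.9106 + 0.28×2.2290 + 0.28×1.2290 = 1.7247
MRP = 12.71% − 3.44% = 9.27%
E(R_P) = R_f + β_P × MRP = 3.44% + 1.7247 × 9.27% = 19.43%

19.43%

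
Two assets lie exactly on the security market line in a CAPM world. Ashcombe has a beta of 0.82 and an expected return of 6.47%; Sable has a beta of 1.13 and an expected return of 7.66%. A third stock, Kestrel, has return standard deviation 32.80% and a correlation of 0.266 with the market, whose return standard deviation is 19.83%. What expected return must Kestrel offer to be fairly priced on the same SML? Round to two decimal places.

5.01%

MRP = (7.66% − 6.47%) / (1.13 − 0.82) = 3.8387%
R_f = 6.47% − 0.82 × 3.8387% = 3.3223%
β_Kestrel = ρ·σ_i/σ_m = 0.266 × 32.80 / 19.83 = 0.4400
E(R_Kestrel) = R_f + β × MRP = 3.3223% + 0.4400 × 3.8387% = 5.01%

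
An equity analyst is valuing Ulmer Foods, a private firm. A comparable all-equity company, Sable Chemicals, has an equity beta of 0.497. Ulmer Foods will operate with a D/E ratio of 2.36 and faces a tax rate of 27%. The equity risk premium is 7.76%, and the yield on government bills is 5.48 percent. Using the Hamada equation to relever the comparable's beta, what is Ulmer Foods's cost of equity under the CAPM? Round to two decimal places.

15.98%

β_L = β_U × [1 + (1 − t)(D/E)] = 0.497 × [1 + (1 − 0.27) × 2.36]
    = 0.497 × [1 + 0.73 × 2.36] = 0.497 × 2.7228 = 1.3532
E(R) = R_f + β_L × MRP = 5.48% + 1.3532 × 7.76% = 15.98%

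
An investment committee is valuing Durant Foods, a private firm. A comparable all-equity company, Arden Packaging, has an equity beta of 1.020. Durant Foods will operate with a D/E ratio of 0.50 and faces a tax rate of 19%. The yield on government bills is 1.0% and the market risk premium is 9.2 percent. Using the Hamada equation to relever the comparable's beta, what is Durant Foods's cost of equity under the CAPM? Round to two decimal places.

β_L = β_U × [1 + (1 − t)(D/E)] = 1.020 × [1 + (1 − 0.19) × 0.50]
    = 1.020 × [1 + 0.81 × 0.50] = 1.020 × 1.4050 = 1.4331
E(R) = R_f + β_L × MRP = 1.0% + 1.4331 × 9.2% = 14.18%

14.18%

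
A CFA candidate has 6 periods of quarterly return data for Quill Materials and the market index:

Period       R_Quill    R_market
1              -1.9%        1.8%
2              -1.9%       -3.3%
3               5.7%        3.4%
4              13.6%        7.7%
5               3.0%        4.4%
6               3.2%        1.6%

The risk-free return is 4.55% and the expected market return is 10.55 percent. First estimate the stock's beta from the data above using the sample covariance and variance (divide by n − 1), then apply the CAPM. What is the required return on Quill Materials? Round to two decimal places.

Mean R_i = (-1.9 − 1.9 + 5.7 + 13.6 + 3.0 + 3.2) / 6 = 3.6167%
Mean R_m = (1.8 − 3.3 + 3.4 + 7.7 + 4.4 + 1.6) / 6 = 2.6000%
Σ(R_i − R̄_i)(R_m − R̄_m) = 88.8500  ⇒  Cov = 88.8500 / 5 = 17.7700
Σ(R_m − R̄_m)² = 66.3400  ⇒  Var(R_m) = 66.3400 / 5 = 13.2680
β = Cov / Var(R_m) = 17.7700 / 13.2680 = 1.3393
MRP = 10.55% − 4.55% = 6.00%
E(R) = R_f + β × MRP = 4.55% + 1.3393 × 6.00% = 12.59%

12.59%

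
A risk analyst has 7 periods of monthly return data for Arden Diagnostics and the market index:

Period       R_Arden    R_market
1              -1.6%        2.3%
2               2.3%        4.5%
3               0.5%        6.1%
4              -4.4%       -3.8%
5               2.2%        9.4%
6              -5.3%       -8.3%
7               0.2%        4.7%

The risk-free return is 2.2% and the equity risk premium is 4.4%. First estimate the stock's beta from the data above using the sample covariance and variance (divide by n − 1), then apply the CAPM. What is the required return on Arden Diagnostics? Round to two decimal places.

4.26%

Mean R_i = (-1.6 + 2.3 + 0.5 − 4.4 + 2.2 − 5.3 + 0.2) / 7 = -0.8714%
Mean R_m = (2.3 + 4.5 + 6.1 − 3.8 + 9.4 − 8.3 + 4.7) / 7 = 2.1286%
Σ(R_i − R̄_i)(R_m − R̄_m) = 105.0343  ⇒  Cov = 105.0343 / 6 = 17.5057
Σ(R_m − R̄_m)² = 224.8143  ⇒  Var(R_m) = 224.8143 / 6 = 37.4691
β = Cov / Var(R_m) = 17.5057 / 37.4691 = 0.4672
E(R) = R_f + β × MRP = 2.2% + 0.4672 × 4.4% = 4.26%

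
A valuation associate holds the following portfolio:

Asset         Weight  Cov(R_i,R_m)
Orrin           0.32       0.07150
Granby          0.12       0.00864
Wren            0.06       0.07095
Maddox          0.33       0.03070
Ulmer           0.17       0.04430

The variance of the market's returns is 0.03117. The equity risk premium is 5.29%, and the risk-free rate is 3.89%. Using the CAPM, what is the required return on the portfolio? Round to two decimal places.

11.67%

β_Orrin = 0.07150 / 0.03117 = 2.2939
β_Granby = 0.00864 / 0.03117 = 0.2772
β_Wren = 0.07095 / 0.03117 = 2.2762
β_Maddox = 0.03070 / 0.03117 = 0.9849
β_Ulmer = 0.04430 / 0.03117 = 1.4212
β_P = Σ w_i β_i = 0.32×2.2939 + 0.12×0.2772 + 0.06×2.2762 + 0.33×0.9849 + 0.17×1.4212 = 1.4705
E(R_P) = R_f + β_P × MRP = 3.89% + 1.4705 × 5.29% = 11.67%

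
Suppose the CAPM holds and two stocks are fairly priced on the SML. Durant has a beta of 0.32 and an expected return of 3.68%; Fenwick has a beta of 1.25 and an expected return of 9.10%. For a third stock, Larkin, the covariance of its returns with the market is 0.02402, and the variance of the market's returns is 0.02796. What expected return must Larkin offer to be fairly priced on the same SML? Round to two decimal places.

6.82%

MRP = (9.10% − 3.68%) / (1.25 − 0.32) = 5.8280%
R_f = 3.68% − 0.32 × 5.8280% = 1.8150%
β_Larkin = Cov / Var(R_m) = 0.02402 / 0.02796 = 0.8591
E(R_Larkin) = R_f + β × MRP = 1.8150% + 0.8591 × 5.8280% = 6.82%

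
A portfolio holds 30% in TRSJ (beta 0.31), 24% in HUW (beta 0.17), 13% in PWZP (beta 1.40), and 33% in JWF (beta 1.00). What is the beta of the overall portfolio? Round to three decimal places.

0.646

β_P = Σ w_i β_i = 0.30×0.31 + 0.24×0.17 + 0.13×1.40 + 0.33×1.00 = 0.6458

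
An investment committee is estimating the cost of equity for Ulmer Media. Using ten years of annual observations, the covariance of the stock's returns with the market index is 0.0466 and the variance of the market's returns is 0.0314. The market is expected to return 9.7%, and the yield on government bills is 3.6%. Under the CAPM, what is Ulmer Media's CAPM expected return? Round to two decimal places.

12.65%

β = Cov(R_i, R_m) / Var(R_m) = 0.0466 / 0.0314 = 1.4841
MRP = 9.7% − 3.6% = 6.10%
E(R) = R_f + β × MRP = 3.6% + 1.4841 × 6.1% = 12.65%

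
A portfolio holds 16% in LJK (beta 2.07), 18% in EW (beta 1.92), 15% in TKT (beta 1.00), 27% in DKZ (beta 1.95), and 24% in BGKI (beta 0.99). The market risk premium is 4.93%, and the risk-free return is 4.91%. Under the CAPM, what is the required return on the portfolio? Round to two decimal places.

12.75%

β_P = Σ w_i β_i = 0.16×2.07 + 0.18×1.92 + 0.15×1.00 + 0.27×1.95 + 0.24×0.99 = 1.5909
E(R_P) = R_f + β_P × MRP = 4.91% + 1.5909 × 4.93% = 12.75%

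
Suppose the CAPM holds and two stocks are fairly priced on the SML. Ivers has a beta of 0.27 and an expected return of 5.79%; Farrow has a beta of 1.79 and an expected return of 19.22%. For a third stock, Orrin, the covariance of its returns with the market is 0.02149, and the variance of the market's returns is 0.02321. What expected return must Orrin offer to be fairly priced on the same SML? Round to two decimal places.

MRP = (19.22% − 5.79%) / (1.79 − 0.27) = 8.8355%
R_f = 5.79% − 0.27 × 8.8355% = 3.4044%
β_Orrin = Cov / Var(R_m) = 0.02149 / 0.02321 = 0.9259
E(R_Orrin) = R_f + β × MRP = 3.4044% + 0.9259 × 8.8355% = 11.59%

11.59%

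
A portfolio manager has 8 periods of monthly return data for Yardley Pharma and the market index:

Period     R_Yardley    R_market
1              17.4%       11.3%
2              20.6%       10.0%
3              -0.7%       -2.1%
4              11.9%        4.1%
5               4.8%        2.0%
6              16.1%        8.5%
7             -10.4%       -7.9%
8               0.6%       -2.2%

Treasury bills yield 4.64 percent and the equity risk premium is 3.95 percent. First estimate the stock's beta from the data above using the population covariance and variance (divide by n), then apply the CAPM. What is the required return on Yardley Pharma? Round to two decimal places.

Mean R_i = (17.4 + 20.6 − 0.7 + 11.9 + 4.8 + 16.1 − 10.4 + 0.6) / 8 = 7.5375%
Mean R_m = (11.3 + 10.0 − 2.1 + 4.1 + 2.0 + 8.5 − 7.9 − 2.2) / 8 = 2.9625%
Σ(R_i − R̄_i)(R_m − R̄_m) = 501.5313  ⇒  Cov = 501.5313 / 8 = 62.6914
Σ(R_m − R̄_m)² = 322.1988  ⇒  Var(R_m) = 322.1988 / 8 = 40.2749
β = Cov / Var(R_m) = 62.6914 / 40.2749 = 1.5566
E(R) = R_f + β × MRP = 4.64% + 1.5566 × 3.95% = 10.79%

10.79%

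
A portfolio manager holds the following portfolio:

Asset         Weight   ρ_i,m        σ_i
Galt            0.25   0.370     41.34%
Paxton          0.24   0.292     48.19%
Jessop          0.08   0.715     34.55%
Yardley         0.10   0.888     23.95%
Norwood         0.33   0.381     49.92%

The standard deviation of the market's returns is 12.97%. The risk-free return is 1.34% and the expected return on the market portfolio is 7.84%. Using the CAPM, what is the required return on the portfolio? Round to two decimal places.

β_Galt = 0.370 × 41.34% / 12.97% = 1.1793
β_Paxton = 0.292 × 48.19% / 12.97% = 1.0849
β_Jessop = 0.715 × 34.55% / 12.97% = 1.9046
β_Yardley = 0.888 × 23.95% / 12.97% = 1.6398
β_Norwood = 0.381 × 49.92% / 12.97% = 1.4664
β_P = Σ w_i β_i = 0.25×1.1793 + 0.24×1.0849 + 0.08×1.9046 + 0.10×1.6398 + 0.33×1.4664 = 1.3555
MRP = 7.84% − 1.34% = 6.50%
E(R_P) = R_f + β_P × MRP = 1.34% + 1.3555 × 6.50% = 10.15%

10.15%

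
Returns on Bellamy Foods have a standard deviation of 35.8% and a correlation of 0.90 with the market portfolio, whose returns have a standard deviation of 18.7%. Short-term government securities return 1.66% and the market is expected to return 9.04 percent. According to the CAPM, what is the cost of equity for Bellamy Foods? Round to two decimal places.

14.38%

β = ρ × σ_i / σ_m = 0.90 × 35.8% / 18.7% = 1.7230
MRP = 9.04% − 1.66% = 7.38%
E(R) = 1.66% + 1.7230 × 7.38% = 14.38%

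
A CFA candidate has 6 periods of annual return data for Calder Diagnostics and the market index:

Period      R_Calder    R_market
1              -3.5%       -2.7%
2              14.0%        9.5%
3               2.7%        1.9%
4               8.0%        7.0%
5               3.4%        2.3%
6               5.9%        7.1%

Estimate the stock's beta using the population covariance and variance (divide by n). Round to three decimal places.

1.246

Mean R_i = (-3.5 + 14.0 + 2.7 + 8.0 + 3.4 + 5.9) / 6 = 5.0833%
Mean R_m = (-2.7 + 9.5 + 1.9 + 7.0 + 2.3 + 7.1) / 6 = 4.1833%
Σ(R_i − R̄_i)(R_m − R̄_m) = 125.6983  ⇒  Cov = 125.6983 / 6 = 20.9497
Σ(R_m − R̄_m)² = 100.8483  ⇒  Var(R_m) = 100.8483 / 6 = 16.8081
β = Cov / Var(R_m) = 20.9497 / 16.8081 = 1.2464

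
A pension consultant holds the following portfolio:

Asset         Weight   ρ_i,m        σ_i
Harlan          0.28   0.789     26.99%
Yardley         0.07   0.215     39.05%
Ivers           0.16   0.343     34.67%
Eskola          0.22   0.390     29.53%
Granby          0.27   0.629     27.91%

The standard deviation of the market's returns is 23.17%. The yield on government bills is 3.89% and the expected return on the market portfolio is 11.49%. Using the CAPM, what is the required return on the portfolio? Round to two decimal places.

β_Harlan = 0.789 × 26.99% / 23.17% = 0.9191
β_Yardley = 0.215 × 39.05% / 23.17% = 0.3624
β_Ivers = 0.343 × 34.67% / 23.17% = 0.5132
β_Eskola = 0.390 × 29.53% / 23.17% = 0.4971
β_Granby = 0.629 × 27.91% / 23.17% = 0.7577
β_P = Σ w_i β_i = 0.28×0.9191 + 0.07×0.3624 + 0.16×0.5132 + 0.22×0.4971 + 0.27×0.7577 = 0.6788
MRP = 11.49% − 3.89% = 7.60%
E(R_P) = R_f + β_P × MRP = 3.89% + 0.6788 × 7.60% = 9.05%

9.05%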